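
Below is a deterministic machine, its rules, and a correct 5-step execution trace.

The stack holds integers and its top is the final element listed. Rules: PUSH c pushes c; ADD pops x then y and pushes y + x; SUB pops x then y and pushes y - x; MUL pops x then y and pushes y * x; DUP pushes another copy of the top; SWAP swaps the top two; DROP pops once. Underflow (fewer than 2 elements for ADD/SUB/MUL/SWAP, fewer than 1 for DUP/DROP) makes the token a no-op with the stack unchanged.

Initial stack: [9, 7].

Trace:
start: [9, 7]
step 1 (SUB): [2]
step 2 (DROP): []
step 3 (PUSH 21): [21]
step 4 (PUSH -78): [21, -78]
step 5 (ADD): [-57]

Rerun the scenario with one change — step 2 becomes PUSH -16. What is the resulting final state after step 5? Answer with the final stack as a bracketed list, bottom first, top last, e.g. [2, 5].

[2, -16, -57]

(re-executing from step 2 with the substitution; state before step 2: [2])
step 2 (PUSH -16): [2, -16]
step 3 (PUSH 21): [2, -16, 21]
step 4 (PUSH -78): [2, -16, 21, -78]
step 5 (ADD): [2, -16, -57]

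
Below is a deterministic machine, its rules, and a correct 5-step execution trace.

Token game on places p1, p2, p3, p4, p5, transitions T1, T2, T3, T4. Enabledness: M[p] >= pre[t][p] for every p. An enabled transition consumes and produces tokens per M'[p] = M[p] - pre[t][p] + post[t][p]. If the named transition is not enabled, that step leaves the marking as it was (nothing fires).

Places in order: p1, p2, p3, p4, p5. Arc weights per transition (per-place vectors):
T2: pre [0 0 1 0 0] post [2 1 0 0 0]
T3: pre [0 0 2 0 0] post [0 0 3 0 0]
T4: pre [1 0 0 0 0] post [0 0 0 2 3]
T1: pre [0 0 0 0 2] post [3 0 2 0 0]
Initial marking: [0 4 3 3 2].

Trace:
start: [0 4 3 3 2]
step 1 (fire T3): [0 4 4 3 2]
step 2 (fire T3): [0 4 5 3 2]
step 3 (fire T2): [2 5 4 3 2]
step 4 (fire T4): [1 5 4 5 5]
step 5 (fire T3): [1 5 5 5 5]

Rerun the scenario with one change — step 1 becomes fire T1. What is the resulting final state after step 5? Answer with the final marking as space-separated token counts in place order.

4 5 6 5 3

(re-executing from step 1 with the substitution; state before step 1: [0 4 3 3 2])
step 1 (fire T1): [3 4 5 3 0]
step 2 (fire T3): [3 4 6 3 0]
step 3 (fire T2): [5 5 5 3 0]
step 4 (fire T4): [4 5 5 5 3]
step 5 (fire T3): [4 5 6 5 3]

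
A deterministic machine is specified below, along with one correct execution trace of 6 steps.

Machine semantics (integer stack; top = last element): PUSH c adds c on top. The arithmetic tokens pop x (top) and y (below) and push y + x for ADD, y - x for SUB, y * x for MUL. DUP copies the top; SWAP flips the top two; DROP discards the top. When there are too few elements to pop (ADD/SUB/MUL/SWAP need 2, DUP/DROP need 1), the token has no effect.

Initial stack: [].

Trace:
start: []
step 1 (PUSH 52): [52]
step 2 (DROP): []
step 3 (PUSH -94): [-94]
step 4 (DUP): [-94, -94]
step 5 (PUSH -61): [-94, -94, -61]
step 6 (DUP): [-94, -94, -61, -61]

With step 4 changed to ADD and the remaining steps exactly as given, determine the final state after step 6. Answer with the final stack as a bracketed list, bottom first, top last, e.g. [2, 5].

(re-executing from step 4 with the substitution; state before step 4: [-94])
step 4 (ADD): [-94]
step 5 (PUSH -61): [-94, -61]
step 6 (DUP): [-94, -61, -61]

[-94, -61, -61]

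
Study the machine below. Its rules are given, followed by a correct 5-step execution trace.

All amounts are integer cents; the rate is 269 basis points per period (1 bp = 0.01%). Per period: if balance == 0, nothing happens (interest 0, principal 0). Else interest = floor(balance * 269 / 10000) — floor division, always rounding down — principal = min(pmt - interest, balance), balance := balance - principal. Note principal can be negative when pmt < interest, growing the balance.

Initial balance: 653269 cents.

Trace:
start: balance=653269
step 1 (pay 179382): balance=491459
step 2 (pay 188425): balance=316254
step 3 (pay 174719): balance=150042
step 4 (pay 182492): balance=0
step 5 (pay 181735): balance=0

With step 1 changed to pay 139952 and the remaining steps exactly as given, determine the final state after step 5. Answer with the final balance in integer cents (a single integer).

(re-executing from step 1 with the substitution; state before step 1: balance=653269)
step 1 (pay 139952): balance=530889
step 2 (pay 188425): balance=356744
step 3 (pay 174719): balance=191621
step 4 (pay 182492): balance=14283
step 5 (pay 181735): balance=0

0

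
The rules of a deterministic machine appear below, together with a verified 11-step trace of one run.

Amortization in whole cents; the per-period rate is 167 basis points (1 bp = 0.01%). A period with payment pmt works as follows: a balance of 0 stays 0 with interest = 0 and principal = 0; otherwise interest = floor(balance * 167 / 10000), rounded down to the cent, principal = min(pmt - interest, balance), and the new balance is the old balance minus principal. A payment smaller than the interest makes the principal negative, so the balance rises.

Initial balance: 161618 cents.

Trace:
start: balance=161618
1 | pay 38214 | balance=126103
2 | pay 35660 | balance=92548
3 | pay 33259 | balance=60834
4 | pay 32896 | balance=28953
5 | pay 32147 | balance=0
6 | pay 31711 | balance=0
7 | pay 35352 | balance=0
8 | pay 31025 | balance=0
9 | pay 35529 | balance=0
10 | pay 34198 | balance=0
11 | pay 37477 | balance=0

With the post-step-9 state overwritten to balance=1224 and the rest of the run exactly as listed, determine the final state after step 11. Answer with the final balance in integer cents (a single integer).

0

state after step 9 := balance=1224
10 | pay 34198 | balance=0
11 | pay 37477 | balance=0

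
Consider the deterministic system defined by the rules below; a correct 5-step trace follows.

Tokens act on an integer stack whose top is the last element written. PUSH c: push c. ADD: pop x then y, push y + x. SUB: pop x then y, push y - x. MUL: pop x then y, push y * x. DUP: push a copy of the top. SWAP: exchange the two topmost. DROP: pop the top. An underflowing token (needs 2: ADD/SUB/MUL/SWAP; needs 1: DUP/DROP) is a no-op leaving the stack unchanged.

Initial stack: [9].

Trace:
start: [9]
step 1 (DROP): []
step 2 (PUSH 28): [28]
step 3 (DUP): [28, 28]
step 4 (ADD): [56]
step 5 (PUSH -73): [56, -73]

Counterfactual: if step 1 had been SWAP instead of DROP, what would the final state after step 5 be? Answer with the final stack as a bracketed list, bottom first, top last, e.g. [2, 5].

(re-executing from step 1 with the substitution; state before step 1: [9])
step 1 (SWAP): [9]
step 2 (PUSH 28): [9, 28]
step 3 (DUP): [9, 28, 28]
step 4 (ADD): [9, 56]
step 5 (PUSH -73): [9, 56, -73]

[9, 56, -73]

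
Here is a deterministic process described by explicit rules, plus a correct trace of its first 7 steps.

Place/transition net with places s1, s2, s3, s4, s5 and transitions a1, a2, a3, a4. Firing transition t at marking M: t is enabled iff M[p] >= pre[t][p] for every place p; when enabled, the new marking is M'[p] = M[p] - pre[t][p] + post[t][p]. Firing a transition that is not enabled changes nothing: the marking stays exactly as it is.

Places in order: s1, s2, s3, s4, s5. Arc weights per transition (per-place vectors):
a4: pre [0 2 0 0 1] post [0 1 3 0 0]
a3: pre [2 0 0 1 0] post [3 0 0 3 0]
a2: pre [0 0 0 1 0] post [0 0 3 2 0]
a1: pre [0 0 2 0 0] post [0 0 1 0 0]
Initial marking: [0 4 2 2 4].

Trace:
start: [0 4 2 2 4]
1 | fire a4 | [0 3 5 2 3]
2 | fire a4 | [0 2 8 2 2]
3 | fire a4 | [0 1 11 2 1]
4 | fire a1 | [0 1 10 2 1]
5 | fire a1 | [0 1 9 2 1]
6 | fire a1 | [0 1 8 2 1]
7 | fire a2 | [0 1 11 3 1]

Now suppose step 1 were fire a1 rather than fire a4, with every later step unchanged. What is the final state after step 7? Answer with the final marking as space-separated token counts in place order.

0 2 7 3 2

(re-executing from step 1 with the substitution; state before step 1: [0 4 2 2 4])
1 | fire a1 | [0 4 1 2 4]
2 | fire a4 | [0 3 4 2 3]
3 | fire a4 | [0 2 7 2 2]
4 | fire a1 | [0 2 6 2 2]
5 | fire a1 | [0 2 5 2 2]
6 | fire a1 | [0 2 4 2 2]
7 | fire a2 | [0 2 7 3 2]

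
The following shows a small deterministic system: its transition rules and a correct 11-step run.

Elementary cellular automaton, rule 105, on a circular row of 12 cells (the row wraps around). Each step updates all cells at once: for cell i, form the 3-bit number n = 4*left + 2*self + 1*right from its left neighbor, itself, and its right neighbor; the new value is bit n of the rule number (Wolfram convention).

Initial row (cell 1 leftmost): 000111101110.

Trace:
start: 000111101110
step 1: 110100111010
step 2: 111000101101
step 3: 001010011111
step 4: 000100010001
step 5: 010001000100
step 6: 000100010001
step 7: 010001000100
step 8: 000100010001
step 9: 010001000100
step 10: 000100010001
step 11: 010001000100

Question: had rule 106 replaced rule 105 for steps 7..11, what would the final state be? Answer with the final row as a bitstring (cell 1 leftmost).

(re-executing steps 7..11 under rule 106; state before step 7: 000100010001)
step 7: 001000100010
step 8: 010001000100
step 9: 100010001000
step 10: 000100010001
step 11: 001000100010

001000100010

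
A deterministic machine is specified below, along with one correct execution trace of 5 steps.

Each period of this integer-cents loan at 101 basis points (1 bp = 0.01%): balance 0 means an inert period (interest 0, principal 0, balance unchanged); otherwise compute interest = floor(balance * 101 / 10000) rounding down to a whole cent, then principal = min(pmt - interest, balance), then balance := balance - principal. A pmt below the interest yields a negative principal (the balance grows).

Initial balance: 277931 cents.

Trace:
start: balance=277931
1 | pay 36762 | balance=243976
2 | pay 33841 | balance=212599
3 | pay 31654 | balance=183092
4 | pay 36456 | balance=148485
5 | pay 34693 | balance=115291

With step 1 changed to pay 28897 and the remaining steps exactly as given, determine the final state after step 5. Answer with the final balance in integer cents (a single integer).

123478

(re-executing from step 1 with the substitution; state before step 1: balance=277931)
1 | pay 28897 | balance=251841
2 | pay 33841 | balance=220543
3 | pay 31654 | balance=191116
4 | pay 36456 | balance=156590
5 | pay 34693 | balance=123478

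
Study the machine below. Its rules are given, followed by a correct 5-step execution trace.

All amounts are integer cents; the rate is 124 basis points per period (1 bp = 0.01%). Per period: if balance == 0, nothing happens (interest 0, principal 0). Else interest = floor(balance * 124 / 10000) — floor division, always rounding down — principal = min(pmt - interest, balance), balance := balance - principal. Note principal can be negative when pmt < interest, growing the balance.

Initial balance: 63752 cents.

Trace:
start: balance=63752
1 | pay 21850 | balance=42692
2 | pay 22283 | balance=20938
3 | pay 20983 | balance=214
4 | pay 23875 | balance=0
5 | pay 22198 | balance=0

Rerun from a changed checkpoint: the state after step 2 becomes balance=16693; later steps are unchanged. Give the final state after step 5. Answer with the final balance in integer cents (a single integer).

state after step 2 := balance=16693
3 | pay 20983 | balance=0
4 | pay 23875 | balance=0
5 | pay 22198 | balance=0

0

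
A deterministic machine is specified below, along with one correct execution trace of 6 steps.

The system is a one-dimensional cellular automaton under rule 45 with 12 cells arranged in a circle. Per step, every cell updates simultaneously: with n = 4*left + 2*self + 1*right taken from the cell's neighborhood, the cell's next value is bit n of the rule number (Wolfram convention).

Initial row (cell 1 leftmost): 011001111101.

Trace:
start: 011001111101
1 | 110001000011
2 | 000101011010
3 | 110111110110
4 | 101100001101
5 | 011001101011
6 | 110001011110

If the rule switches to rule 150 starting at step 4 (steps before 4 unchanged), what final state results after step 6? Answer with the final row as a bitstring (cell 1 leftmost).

001101011000

(re-executing steps 4..6 under rule 150; state before step 4: 110111110110)
4 | 000011100000
5 | 000101010000
6 | 001101011000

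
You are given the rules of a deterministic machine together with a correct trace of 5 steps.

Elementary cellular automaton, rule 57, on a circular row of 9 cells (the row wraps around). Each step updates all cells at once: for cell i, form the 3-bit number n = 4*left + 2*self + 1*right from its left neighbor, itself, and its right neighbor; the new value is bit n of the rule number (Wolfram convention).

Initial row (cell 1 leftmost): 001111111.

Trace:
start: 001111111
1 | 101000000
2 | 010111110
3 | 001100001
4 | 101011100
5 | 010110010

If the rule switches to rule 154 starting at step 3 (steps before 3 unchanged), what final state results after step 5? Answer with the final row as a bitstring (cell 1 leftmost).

(re-executing steps 3..5 under rule 154; state before step 3: 010111110)
3 | 100111101
4 | 011111001
5 | 011110110

011110110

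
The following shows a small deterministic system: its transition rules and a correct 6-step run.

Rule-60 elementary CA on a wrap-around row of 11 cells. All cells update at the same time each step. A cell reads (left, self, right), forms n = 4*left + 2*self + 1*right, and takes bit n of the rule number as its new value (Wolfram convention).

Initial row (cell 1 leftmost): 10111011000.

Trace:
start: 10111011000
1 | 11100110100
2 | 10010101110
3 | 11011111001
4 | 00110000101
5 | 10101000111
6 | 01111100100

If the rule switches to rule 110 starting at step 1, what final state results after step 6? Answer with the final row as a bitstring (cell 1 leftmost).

(re-executing steps 1..6 under rule 110; state before step 1: 10111011000)
1 | 11101111001
2 | 00111001011
3 | 01101011111
4 | 11111110001
5 | 00000010011
6 | 00000110111

00000110111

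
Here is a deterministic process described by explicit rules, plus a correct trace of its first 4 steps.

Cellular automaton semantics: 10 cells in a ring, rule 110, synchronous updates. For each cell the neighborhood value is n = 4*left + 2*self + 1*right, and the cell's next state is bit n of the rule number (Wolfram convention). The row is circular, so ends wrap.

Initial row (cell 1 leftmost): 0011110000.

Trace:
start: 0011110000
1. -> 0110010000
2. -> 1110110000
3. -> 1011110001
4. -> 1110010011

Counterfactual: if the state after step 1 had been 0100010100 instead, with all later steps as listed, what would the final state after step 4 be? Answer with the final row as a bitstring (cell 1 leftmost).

state after step 1 := 0100010100
2. -> 1100111100
3. -> 1101100101
4. -> 0111101111

0111101111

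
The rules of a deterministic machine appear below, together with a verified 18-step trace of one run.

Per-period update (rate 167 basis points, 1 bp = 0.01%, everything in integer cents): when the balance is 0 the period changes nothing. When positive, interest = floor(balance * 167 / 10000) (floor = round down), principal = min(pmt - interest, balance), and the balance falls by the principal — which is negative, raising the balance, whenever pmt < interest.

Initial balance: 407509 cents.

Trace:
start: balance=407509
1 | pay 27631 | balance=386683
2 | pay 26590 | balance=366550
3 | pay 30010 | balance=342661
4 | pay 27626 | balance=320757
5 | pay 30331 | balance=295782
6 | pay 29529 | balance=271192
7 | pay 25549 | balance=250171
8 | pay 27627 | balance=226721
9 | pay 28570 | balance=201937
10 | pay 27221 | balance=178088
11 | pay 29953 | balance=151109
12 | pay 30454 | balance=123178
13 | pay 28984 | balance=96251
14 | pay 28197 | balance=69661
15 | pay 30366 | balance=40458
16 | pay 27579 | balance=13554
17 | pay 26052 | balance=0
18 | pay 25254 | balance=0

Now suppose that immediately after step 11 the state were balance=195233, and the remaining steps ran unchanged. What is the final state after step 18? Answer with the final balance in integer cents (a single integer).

11815

state after step 11 := balance=195233
12 | pay 30454 | balance=168039
13 | pay 28984 | balance=141861
14 | pay 28197 | balance=116033
15 | pay 30366 | balance=87604
16 | pay 27579 | balance=61487
17 | pay 26052 | balance=36461
18 | pay 25254 | balance=11815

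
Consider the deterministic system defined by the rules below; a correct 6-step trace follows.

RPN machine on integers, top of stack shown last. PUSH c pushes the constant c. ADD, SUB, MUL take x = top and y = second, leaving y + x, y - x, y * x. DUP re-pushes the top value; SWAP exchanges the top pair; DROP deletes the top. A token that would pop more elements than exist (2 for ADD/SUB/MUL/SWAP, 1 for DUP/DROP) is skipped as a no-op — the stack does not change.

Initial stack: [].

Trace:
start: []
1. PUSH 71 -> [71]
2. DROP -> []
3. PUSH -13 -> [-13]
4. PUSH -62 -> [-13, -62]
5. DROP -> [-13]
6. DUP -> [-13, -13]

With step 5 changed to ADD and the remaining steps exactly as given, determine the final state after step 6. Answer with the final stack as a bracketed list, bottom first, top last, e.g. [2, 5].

[-75, -75]

(re-executing from step 5 with the substitution; state before step 5: [-13, -62])
5. ADD -> [-75]
6. DUP -> [-75, -75]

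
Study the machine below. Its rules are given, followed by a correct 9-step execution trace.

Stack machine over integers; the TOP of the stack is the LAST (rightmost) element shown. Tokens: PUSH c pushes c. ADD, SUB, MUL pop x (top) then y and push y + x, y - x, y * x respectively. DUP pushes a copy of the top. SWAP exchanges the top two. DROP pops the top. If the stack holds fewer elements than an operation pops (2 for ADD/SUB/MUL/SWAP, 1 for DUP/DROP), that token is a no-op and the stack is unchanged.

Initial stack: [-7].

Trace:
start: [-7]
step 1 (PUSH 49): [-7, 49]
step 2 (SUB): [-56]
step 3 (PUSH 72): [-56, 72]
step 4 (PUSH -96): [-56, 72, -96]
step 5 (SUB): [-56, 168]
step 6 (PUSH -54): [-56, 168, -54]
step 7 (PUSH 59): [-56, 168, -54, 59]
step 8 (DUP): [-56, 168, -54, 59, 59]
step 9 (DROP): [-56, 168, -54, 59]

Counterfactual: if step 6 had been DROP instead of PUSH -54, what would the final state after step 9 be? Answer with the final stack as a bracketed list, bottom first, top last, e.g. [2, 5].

(re-executing from step 6 with the substitution; state before step 6: [-56, 168])
step 6 (DROP): [-56]
step 7 (PUSH 59): [-56, 59]
step 8 (DUP): [-56, 59, 59]
step 9 (DROP): [-56, 59]

[-56, 59]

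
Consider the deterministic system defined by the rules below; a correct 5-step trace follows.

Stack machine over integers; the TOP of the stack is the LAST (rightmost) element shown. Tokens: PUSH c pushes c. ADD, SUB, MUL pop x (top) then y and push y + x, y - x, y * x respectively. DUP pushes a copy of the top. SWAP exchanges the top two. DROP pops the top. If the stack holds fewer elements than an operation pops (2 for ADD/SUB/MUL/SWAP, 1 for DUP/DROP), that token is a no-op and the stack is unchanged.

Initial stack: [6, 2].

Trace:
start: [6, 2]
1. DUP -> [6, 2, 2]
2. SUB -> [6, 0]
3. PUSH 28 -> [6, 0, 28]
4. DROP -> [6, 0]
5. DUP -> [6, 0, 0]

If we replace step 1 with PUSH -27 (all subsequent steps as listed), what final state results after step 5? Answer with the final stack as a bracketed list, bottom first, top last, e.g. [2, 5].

[6, 29, 29]

(re-executing from step 1 with the substitution; state before step 1: [6, 2])
1. PUSH -27 -> [6, 2, -27]
2. SUB -> [6, 29]
3. PUSH 28 -> [6, 29, 28]
4. DROP -> [6, 29]
5. DUP -> [6, 29, 29]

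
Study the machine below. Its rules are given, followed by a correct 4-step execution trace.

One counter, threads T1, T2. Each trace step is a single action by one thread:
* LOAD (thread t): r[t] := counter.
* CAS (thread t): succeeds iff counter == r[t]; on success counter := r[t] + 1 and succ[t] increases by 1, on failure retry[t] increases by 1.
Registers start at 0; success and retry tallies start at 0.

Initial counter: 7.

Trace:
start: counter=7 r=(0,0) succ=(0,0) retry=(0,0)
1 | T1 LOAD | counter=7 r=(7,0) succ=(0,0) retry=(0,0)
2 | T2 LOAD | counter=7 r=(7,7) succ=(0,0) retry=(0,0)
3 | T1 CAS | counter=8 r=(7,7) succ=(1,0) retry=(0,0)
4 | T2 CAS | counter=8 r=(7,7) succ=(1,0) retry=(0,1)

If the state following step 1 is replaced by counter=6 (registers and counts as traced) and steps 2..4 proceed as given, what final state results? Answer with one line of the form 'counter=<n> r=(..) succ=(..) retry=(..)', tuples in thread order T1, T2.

counter=7 r=(7,6) succ=(0,1) retry=(1,0)

state after step 1 := counter=6 r=(7,0) succ=(0,0) retry=(0,0)
2 | T2 LOAD | counter=6 r=(7,6) succ=(0,0) retry=(0,0)
3 | T1 CAS | counter=6 r=(7,6) succ=(0,0) retry=(1,0)
4 | T2 CAS | counter=7 r=(7,6) succ=(0,1) retry=(1,0)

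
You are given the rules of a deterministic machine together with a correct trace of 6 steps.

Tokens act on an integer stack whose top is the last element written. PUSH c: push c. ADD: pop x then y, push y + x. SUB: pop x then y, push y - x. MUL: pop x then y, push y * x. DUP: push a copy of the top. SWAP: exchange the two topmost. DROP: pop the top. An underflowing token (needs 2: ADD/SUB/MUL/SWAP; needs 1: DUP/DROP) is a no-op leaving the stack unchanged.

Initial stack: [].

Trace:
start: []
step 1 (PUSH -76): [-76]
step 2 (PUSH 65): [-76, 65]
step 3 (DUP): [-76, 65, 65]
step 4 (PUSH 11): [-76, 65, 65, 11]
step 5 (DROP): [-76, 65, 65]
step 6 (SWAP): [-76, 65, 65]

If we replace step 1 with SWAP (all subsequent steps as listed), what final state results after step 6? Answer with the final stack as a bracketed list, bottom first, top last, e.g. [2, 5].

(re-executing from step 1 with the substitution; state before step 1: [])
step 1 (SWAP): []
step 2 (PUSH 65): [65]
step 3 (DUP): [65, 65]
step 4 (PUSH 11): [65, 65, 11]
step 5 (DROP): [65, 65]
step 6 (SWAP): [65, 65]

[65, 65]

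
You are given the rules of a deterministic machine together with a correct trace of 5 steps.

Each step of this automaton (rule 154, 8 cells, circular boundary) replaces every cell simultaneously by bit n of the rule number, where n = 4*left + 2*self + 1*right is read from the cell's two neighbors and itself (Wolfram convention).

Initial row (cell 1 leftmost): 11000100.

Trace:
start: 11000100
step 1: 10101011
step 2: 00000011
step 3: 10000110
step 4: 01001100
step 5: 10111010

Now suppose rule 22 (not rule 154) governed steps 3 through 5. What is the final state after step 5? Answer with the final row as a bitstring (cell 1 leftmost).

(re-executing steps 3..5 under rule 22; state before step 3: 00000011)
step 3: 10000100
step 4: 11001111
step 5: 00110000

00110000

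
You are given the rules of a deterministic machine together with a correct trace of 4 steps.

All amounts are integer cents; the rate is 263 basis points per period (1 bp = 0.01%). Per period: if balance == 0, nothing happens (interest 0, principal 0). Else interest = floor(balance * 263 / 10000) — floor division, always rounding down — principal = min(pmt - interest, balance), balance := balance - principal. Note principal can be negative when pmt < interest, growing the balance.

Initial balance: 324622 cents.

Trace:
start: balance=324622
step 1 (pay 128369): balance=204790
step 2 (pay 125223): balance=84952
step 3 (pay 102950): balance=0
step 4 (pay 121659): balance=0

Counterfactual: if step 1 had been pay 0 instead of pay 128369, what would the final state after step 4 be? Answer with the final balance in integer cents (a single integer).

929

(re-executing from step 1 with the substitution; state before step 1: balance=324622)
step 1 (pay 0): balance=333159
step 2 (pay 125223): balance=216698
step 3 (pay 102950): balance=119447
step 4 (pay 121659): balance=929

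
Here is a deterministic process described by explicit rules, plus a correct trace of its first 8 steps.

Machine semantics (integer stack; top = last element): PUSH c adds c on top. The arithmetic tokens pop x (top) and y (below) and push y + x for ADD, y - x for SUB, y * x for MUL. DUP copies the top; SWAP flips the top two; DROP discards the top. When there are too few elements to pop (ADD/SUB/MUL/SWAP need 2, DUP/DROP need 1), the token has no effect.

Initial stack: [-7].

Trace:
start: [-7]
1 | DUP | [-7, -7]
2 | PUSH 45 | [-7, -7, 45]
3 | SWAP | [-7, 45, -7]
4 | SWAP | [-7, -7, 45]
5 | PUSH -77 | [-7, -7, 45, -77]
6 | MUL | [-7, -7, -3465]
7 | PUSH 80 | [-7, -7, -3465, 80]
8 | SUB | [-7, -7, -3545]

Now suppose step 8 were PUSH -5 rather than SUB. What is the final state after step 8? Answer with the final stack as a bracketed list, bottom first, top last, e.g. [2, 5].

[-7, -7, -3465, 80, -5]

(re-executing from step 8 with the substitution; state before step 8: [-7, -7, -3465, 80])
8 | PUSH -5 | [-7, -7, -3465, 80, -5]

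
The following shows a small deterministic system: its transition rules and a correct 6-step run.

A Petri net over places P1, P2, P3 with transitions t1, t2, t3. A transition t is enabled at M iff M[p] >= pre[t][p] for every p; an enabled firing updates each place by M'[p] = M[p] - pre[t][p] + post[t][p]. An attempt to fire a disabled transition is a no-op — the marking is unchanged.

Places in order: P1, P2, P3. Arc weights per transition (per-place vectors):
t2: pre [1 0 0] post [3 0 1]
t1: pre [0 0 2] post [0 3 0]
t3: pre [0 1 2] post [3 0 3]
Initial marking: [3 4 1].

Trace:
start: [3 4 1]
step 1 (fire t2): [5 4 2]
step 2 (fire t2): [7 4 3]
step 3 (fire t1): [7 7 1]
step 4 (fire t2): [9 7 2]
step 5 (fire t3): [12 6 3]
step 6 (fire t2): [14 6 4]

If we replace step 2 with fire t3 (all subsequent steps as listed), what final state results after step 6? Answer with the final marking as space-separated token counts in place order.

(re-executing from step 2 with the substitution; state before step 2: [5 4 2])
step 2 (fire t3): [8 3 3]
step 3 (fire t1): [8 6 1]
step 4 (fire t2): [10 6 2]
step 5 (fire t3): [13 5 3]
step 6 (fire t2): [15 5 4]

15 5 4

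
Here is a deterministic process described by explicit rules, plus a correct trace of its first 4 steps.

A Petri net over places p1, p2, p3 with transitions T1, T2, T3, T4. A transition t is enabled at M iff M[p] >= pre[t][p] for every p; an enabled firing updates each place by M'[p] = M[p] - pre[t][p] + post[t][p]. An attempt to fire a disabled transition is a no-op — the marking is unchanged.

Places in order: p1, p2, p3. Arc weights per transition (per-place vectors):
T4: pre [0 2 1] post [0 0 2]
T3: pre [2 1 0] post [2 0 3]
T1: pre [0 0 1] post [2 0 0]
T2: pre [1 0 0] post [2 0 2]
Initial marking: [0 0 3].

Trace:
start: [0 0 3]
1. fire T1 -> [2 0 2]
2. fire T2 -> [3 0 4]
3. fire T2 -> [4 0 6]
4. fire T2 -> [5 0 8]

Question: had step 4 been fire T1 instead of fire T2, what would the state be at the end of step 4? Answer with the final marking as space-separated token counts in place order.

6 0 5

(re-executing from step 4 with the substitution; state before step 4: [4 0 6])
4. fire T1 -> [6 0 5]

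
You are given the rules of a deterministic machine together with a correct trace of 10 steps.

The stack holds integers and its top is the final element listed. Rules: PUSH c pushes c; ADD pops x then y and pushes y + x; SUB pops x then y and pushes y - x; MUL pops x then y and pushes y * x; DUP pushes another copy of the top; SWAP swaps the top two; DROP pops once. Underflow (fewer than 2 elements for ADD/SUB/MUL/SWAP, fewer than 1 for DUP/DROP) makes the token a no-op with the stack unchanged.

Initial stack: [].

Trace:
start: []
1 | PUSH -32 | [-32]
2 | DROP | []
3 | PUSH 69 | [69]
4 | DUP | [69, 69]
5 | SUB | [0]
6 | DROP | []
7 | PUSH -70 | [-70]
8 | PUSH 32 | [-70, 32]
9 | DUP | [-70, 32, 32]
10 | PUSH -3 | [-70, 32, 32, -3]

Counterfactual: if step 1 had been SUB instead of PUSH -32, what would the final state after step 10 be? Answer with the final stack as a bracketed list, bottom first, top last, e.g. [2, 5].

(re-executing from step 1 with the substitution; state before step 1: [])
1 | SUB | []
2 | DROP | []
3 | PUSH 69 | [69]
4 | DUP | [69, 69]
5 | SUB | [0]
6 | DROP | []
7 | PUSH -70 | [-70]
8 | PUSH 32 | [-70, 32]
9 | DUP | [-70, 32, 32]
10 | PUSH -3 | [-70, 32, 32, -3]

[-70, 32, 32, -3]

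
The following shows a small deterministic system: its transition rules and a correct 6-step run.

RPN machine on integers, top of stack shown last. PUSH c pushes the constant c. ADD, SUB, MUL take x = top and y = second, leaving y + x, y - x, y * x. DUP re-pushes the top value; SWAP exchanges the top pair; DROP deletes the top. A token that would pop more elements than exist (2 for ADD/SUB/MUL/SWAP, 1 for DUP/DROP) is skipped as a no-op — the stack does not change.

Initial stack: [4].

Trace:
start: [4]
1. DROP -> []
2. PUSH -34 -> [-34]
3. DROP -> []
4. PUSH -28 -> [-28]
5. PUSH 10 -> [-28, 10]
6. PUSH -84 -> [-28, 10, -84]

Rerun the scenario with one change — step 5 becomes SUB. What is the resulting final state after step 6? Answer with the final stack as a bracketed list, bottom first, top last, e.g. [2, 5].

[-28, -84]

(re-executing from step 5 with the substitution; state before step 5: [-28])
5. SUB -> [-28]
6. PUSH -84 -> [-28, -84]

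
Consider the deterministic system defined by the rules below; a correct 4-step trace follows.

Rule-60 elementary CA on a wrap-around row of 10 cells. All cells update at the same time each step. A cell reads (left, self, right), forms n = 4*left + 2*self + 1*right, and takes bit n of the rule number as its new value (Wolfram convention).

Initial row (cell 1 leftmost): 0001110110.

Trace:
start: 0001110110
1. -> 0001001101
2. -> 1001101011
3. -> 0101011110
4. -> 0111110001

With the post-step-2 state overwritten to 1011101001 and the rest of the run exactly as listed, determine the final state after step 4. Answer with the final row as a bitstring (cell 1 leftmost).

state after step 2 := 1011101001
3. -> 0110011101
4. -> 1101010011

1101010011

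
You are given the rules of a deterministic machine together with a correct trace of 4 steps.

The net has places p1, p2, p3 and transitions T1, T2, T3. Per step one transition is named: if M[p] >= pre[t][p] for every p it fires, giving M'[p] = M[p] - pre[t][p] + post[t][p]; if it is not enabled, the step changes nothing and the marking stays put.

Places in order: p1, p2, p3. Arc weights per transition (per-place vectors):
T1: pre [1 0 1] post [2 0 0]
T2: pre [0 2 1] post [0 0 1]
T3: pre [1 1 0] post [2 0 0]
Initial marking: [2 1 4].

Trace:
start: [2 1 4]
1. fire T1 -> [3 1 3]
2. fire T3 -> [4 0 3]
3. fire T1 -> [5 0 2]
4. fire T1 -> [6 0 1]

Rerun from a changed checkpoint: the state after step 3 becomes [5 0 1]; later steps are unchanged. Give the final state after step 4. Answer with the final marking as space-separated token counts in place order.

6 0 0

state after step 3 := [5 0 1]
4. fire T1 -> [6 0 0]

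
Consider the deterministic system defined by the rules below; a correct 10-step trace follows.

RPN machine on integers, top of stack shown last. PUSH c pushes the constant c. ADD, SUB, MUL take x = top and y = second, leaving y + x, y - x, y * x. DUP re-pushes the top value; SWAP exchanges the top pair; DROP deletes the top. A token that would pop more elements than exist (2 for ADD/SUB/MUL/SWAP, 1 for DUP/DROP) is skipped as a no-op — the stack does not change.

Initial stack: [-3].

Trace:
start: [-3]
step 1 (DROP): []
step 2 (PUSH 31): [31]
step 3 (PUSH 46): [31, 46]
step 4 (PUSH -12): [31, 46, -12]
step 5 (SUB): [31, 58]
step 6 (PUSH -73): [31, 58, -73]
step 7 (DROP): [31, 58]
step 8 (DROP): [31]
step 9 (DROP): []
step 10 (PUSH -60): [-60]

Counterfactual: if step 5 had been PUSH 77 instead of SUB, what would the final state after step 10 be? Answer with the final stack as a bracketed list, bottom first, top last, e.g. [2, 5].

[31, 46, -60]

(re-executing from step 5 with the substitution; state before step 5: [31, 46, -12])
step 5 (PUSH 77): [31, 46, -12, 77]
step 6 (PUSH -73): [31, 46, -12, 77, -73]
step 7 (DROP): [31, 46, -12, 77]
step 8 (DROP): [31, 46, -12]
step 9 (DROP): [31, 46]
step 10 (PUSH -60): [31, 46, -60]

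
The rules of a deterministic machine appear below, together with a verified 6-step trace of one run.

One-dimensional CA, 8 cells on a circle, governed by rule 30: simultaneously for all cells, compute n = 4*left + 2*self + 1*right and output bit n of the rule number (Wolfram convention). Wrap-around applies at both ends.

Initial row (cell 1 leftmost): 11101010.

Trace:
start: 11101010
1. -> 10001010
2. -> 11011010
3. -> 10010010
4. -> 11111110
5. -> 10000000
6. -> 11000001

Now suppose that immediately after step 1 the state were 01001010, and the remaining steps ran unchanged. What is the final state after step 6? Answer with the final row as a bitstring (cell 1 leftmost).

11011011

state after step 1 := 01001010
2. -> 11111011
3. -> 00000010
4. -> 00000111
5. -> 10001100
6. -> 11011011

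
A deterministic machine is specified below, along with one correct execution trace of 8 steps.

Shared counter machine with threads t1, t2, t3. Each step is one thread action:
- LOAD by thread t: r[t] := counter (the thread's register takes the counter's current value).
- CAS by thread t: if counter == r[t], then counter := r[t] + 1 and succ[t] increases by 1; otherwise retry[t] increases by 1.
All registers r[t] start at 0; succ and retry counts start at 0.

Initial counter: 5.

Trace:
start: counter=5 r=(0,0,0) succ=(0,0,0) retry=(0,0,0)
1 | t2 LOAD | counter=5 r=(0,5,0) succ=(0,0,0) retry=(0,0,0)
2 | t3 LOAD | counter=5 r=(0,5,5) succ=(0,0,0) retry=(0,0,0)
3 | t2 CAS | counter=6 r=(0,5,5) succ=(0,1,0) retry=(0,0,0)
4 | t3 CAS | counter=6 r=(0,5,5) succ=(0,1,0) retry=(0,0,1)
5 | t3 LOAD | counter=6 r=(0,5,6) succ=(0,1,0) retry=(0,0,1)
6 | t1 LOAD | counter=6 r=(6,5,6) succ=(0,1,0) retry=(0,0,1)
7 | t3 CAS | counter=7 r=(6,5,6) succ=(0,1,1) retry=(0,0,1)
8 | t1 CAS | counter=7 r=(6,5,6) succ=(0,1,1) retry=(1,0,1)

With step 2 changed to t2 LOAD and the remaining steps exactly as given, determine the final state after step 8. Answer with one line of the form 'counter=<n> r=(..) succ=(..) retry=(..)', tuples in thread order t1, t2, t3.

(re-executing from step 2 with the substitution; state before step 2: counter=5 r=(0,5,0) succ=(0,0,0) retry=(0,0,0))
2 | t2 LOAD | counter=5 r=(0,5,0) succ=(0,0,0) retry=(0,0,0)
3 | t2 CAS | counter=6 r=(0,5,0) succ=(0,1,0) retry=(0,0,0)
4 | t3 CAS | counter=6 r=(0,5,0) succ=(0,1,0) retry=(0,0,1)
5 | t3 LOAD | counter=6 r=(0,5,6) succ=(0,1,0) retry=(0,0,1)
6 | t1 LOAD | counter=6 r=(6,5,6) succ=(0,1,0) retry=(0,0,1)
7 | t3 CAS | counter=7 r=(6,5,6) succ=(0,1,1) retry=(0,0,1)
8 | t1 CAS | counter=7 r=(6,5,6) succ=(0,1,1) retry=(1,0,1)

counter=7 r=(6,5,6) succ=(0,1,1) retry=(1,0,1)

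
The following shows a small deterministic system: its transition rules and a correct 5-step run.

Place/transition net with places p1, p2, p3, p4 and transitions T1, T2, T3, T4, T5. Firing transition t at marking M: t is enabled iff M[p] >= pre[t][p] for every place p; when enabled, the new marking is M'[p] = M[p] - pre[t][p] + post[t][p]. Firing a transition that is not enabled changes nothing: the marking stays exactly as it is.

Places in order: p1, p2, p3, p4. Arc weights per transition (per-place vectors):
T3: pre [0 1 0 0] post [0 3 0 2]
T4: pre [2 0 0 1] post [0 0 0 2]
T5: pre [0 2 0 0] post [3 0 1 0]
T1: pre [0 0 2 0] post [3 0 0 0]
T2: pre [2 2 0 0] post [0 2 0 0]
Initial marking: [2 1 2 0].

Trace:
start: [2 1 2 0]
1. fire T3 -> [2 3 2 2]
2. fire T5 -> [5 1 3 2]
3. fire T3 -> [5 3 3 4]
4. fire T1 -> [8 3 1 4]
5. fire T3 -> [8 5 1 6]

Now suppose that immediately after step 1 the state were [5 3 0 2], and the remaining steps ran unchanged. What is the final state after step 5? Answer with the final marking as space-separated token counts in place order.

state after step 1 := [5 3 0 2]
2. fire T5 -> [8 1 1 2]
3. fire T3 -> [8 3 1 4]
4. fire T1 -> [8 3 1 4]
5. fire T3 -> [8 5 1 6]

8 5 1 6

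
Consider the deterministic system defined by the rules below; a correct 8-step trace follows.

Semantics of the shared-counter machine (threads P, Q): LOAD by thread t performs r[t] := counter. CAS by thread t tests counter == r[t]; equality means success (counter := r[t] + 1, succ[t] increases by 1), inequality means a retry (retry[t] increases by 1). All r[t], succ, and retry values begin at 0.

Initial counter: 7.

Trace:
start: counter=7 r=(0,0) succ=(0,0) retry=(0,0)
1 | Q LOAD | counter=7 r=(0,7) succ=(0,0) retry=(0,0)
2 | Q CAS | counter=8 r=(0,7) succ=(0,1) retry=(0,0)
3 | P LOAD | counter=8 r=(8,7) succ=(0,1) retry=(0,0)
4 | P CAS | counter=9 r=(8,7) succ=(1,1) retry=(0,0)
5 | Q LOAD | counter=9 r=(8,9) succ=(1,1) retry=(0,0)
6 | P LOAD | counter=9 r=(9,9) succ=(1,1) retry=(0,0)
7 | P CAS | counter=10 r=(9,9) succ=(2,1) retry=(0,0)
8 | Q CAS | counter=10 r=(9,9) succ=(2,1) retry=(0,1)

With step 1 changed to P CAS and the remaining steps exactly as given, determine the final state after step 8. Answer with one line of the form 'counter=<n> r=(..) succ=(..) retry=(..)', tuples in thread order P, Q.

(re-executing from step 1 with the substitution; state before step 1: counter=7 r=(0,0) succ=(0,0) retry=(0,0))
1 | P CAS | counter=7 r=(0,0) succ=(0,0) retry=(1,0)
2 | Q CAS | counter=7 r=(0,0) succ=(0,0) retry=(1,1)
3 | P LOAD | counter=7 r=(7,0) succ=(0,0) retry=(1,1)
4 | P CAS | counter=8 r=(7,0) succ=(1,0) retry=(1,1)
5 | Q LOAD | counter=8 r=(7,8) succ=(1,0) retry=(1,1)
6 | P LOAD | counter=8 r=(8,8) succ=(1,0) retry=(1,1)
7 | P CAS | counter=9 r=(8,8) succ=(2,0) retry=(1,1)
8 | Q CAS | counter=9 r=(8,8) succ=(2,0) retry=(1,2)

counter=9 r=(8,8) succ=(2,0) retry=(1,2)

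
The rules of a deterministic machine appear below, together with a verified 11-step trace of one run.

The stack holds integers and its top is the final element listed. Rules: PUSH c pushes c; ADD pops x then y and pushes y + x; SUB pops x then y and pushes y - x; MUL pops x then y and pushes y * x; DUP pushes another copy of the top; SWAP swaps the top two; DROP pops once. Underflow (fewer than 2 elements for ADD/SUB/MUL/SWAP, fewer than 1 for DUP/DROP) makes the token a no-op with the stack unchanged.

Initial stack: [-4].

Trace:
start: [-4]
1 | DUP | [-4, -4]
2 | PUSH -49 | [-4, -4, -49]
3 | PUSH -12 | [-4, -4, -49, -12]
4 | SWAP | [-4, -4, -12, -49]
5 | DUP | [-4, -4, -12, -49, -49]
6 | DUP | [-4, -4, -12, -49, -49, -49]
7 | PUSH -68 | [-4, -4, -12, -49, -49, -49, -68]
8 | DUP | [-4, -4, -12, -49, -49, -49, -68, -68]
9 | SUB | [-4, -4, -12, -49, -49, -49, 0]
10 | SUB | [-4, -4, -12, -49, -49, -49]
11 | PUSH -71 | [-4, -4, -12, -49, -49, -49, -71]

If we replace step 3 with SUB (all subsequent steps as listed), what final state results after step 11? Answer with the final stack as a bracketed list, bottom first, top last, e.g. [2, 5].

[45, -4, -4, -4, -71]

(re-executing from step 3 with the substitution; state before step 3: [-4, -4, -49])
3 | SUB | [-4, 45]
4 | SWAP | [45, -4]
5 | DUP | [45, -4, -4]
6 | DUP | [45, -4, -4, -4]
7 | PUSH -68 | [45, -4, -4, -4, -68]
8 | DUP | [45, -4, -4, -4, -68, -68]
9 | SUB | [45, -4, -4, -4, 0]
10 | SUB | [45, -4, -4, -4]
11 | PUSH -71 | [45, -4, -4, -4, -71]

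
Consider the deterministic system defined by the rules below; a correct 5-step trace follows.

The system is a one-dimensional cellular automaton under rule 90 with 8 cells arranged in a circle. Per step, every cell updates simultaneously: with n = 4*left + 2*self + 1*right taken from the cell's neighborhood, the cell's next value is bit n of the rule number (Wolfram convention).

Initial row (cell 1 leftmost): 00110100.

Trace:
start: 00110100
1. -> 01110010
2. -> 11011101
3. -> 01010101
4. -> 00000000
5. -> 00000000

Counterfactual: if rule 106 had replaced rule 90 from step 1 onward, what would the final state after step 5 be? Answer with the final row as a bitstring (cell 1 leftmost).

(re-executing steps 1..5 under rule 106; state before step 1: 00110100)
1. -> 01111000
2. -> 11001000
3. -> 11010001
4. -> 01100011
5. -> 11100111

11100111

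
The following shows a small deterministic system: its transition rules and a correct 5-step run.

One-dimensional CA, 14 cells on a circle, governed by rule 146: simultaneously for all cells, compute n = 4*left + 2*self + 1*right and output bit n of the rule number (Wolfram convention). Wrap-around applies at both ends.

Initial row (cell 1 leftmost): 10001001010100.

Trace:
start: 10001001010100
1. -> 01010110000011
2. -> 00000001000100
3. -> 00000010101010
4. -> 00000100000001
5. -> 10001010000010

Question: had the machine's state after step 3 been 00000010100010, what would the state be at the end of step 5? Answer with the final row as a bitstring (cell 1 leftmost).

10001010100000

state after step 3 := 00000010100010
4. -> 00000100010101
5. -> 10001010100000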